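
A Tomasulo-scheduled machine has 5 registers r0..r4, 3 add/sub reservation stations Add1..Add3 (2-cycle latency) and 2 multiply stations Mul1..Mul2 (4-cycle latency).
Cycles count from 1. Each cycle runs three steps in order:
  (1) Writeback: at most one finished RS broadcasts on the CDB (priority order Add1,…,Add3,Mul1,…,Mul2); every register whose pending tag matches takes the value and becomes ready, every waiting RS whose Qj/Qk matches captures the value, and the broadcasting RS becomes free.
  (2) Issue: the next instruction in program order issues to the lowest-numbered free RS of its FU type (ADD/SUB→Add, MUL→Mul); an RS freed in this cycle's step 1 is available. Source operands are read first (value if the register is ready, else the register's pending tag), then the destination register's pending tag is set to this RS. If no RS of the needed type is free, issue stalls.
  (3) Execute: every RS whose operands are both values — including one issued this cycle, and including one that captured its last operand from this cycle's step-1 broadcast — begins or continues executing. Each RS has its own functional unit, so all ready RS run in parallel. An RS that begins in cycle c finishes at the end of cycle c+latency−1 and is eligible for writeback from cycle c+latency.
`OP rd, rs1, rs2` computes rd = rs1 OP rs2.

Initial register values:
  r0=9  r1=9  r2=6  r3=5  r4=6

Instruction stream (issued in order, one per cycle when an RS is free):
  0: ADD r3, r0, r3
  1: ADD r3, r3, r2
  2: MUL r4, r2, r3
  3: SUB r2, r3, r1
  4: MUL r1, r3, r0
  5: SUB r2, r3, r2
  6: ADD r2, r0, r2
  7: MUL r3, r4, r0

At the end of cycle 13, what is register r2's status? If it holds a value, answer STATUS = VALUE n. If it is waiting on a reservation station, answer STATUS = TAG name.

STATUS = VALUE 18

  c1: issue ADD r3<-Add1  regs: r0:9,r1:9,r2:6,r3:Add1,r4:6
  c2: issue ADD r3<-Add2  regs: r0:9,r1:9,r2:6,r3:Add2,r4:6
  c3: CDB Add1=14; issue MUL r4<-Mul1  regs: r0:9,r1:9,r2:6,r3:Add2,r4:Mul1
  c4: issue SUB r2<-Add1  regs: r0:9,r1:9,r2:Add1,r3:Add2,r4:Mul1
  c5: CDB Add2=20; issue MUL r1<-Mul2  regs: r0:9,r1:Mul2,r2:Add1,r3:20,r4:Mul1
  c6: issue SUB r2<-Add2  regs: r0:9,r1:Mul2,r2:Add2,r3:20,r4:Mul1
  c7: CDB Add1=11; issue ADD r2<-Add1  regs: r0:9,r1:Mul2,r2:Add1,r3:20,r4:Mul1
  c8: stall  regs: r0:9,r1:Mul2,r2:Add1,r3:20,r4:Mul1
  c9: CDB Add2=9; stall  regs: r0:9,r1:Mul2,r2:Add1,r3:20,r4:Mul1
  c10: CDB Mul1=120; issue MUL r3<-Mul1  regs: r0:9,r1:Mul2,r2:Add1,r3:Mul1,r4:120
  c11: CDB Add1=18  regs: r0:9,r1:Mul2,r2:18,r3:Mul1,r4:120
  c12: CDB Mul2=180  regs: r0:9,r1:180,r2:18,r3:Mul1,r4:120
  c13: -  regs: r0:9,r1:180,r2:18,r3:Mul1,r4:120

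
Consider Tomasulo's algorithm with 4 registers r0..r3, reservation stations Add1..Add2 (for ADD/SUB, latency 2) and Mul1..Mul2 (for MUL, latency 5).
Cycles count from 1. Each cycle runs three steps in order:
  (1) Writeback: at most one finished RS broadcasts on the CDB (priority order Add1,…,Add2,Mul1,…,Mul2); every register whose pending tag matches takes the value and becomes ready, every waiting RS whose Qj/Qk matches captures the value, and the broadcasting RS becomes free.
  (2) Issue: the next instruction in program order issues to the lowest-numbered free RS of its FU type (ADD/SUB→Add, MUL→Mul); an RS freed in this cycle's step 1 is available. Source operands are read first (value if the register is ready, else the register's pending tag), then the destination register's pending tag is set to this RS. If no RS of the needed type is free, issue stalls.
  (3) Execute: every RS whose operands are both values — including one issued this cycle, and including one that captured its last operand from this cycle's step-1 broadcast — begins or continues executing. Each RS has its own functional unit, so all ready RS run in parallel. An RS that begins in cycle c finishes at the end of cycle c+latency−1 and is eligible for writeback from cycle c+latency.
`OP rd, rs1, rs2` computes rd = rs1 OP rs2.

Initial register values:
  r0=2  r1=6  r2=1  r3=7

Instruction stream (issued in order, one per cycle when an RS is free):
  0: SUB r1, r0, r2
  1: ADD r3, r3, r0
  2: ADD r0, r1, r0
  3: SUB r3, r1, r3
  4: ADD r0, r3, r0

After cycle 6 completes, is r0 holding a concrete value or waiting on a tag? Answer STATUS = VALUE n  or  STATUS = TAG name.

c1: issue SUB r1<-Add1 | r0:2,r1:Add1,r2:1,r3:7
c2: issue ADD r3<-Add2 | r0:2,r1:Add1,r2:1,r3:Add2
c3: CDB Add1=1; issue ADD r0<-Add1 | r0:Add1,r1:1,r2:1,r3:Add2
c4: CDB Add2=9; issue SUB r3<-Add2 | r0:Add1,r1:1,r2:1,r3:Add2
c5: CDB Add1=3; issue ADD r0<-Add1 | r0:Add1,r1:1,r2:1,r3:Add2
c6: CDB Add2=-8 | r0:Add1,r1:1,r2:1,r3:-8

STATUS = TAG Add1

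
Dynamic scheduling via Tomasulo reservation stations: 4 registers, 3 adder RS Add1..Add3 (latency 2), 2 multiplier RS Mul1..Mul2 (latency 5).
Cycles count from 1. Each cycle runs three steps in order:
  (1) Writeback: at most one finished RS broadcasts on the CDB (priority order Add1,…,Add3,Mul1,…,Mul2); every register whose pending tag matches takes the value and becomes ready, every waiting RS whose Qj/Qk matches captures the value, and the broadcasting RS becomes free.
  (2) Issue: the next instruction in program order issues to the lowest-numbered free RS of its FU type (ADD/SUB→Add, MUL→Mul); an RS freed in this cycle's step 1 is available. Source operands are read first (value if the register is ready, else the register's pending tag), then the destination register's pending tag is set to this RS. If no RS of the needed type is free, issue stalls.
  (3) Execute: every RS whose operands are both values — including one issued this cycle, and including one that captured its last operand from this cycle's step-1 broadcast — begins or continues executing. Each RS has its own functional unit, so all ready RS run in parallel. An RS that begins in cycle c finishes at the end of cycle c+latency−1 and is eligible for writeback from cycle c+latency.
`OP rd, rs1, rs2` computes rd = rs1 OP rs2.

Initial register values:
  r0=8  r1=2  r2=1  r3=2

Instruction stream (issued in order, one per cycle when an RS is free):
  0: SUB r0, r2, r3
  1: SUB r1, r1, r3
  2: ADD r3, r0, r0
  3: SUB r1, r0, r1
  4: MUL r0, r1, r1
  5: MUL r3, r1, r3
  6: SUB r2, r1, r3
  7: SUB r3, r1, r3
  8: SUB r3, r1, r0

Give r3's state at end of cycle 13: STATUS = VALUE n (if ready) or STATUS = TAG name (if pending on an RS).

STATUS = VALUE -2

c1: issue SUB r0<-Add1 | r0:Add1,r1:2,r2:1,r3:2
c2: issue SUB r1<-Add2 | r0:Add1,r1:Add2,r2:1,r3:2
c3: CDB Add1=-1; issue ADD r3<-Add1 | r0:-1,r1:Add2,r2:1,r3:Add1
c4: CDB Add2=0; issue SUB r1<-Add2 | r0:-1,r1:Add2,r2:1,r3:Add1
c5: CDB Add1=-2; issue MUL r0<-Mul1 | r0:Mul1,r1:Add2,r2:1,r3:-2
c6: CDB Add2=-1; issue MUL r3<-Mul2 | r0:Mul1,r1:-1,r2:1,r3:Mul2
c7: issue SUB r2<-Add1 | r0:Mul1,r1:-1,r2:Add1,r3:Mul2
c8: issue SUB r3<-Add2 | r0:Mul1,r1:-1,r2:Add1,r3:Add2
c9: issue SUB r3<-Add3 | r0:Mul1,r1:-1,r2:Add1,r3:Add3
c10: - | r0:Mul1,r1:-1,r2:Add1,r3:Add3
c11: CDB Mul1=1 | r0:1,r1:-1,r2:Add1,r3:Add3
c12: CDB Mul2=2 | r0:1,r1:-1,r2:Add1,r3:Add3
c13: CDB Add3=-2 | r0:1,r1:-1,r2:Add1,r3:-2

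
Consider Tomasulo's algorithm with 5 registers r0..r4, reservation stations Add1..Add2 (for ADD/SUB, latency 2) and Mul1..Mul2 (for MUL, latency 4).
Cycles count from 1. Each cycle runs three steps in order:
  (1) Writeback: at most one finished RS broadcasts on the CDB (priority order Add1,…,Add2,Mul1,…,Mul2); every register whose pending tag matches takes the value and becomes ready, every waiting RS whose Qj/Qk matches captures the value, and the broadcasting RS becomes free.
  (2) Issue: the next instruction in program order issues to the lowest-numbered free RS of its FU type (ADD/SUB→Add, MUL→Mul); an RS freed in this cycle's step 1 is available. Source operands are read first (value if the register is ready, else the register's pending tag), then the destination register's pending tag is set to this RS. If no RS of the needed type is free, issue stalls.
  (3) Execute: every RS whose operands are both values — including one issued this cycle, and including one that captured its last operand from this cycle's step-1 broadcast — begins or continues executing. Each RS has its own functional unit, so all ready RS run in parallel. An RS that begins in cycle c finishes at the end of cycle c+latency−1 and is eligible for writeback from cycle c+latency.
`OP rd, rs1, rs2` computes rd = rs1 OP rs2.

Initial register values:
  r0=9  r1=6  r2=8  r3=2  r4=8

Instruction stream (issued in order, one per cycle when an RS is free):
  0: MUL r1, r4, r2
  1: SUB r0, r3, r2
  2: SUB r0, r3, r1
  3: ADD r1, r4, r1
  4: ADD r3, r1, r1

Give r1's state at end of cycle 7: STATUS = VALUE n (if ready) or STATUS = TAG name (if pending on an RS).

c1: issue MUL r1<-Mul1 | r0:9,r1:Mul1,r2:8,r3:2,r4:8
c2: issue SUB r0<-Add1 | r0:Add1,r1:Mul1,r2:8,r3:2,r4:8
c3: issue SUB r0<-Add2 | r0:Add2,r1:Mul1,r2:8,r3:2,r4:8
c4: CDB Add1=-6; issue ADD r1<-Add1 | r0:Add2,r1:Add1,r2:8,r3:2,r4:8
c5: CDB Mul1=64; stall | r0:Add2,r1:Add1,r2:8,r3:2,r4:8
c6: stall | r0:Add2,r1:Add1,r2:8,r3:2,r4:8
c7: CDB Add1=72; issue ADD r3<-Add1 | r0:Add2,r1:72,r2:8,r3:Add1,r4:8

STATUS = VALUE 72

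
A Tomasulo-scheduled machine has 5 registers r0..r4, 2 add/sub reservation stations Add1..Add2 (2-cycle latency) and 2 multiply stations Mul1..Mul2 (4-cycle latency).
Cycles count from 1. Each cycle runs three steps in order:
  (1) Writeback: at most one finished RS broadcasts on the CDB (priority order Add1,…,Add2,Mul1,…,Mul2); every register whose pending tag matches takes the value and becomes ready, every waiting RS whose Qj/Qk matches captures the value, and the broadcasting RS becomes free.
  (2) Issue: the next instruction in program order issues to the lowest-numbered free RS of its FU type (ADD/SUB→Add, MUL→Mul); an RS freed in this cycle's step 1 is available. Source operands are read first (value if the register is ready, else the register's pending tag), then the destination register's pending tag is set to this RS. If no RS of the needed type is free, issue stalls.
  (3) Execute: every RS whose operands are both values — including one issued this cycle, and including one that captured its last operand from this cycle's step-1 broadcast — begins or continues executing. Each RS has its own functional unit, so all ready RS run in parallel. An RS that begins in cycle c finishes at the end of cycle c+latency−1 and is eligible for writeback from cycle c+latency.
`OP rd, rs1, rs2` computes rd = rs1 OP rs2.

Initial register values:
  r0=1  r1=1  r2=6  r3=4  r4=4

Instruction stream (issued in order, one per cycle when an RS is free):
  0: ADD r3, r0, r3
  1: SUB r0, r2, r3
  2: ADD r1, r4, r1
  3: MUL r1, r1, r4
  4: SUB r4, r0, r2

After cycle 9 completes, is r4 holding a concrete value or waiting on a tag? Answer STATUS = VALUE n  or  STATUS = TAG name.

  c1: issue ADD r3<-Add1  regs: r0:1,r1:1,r2:6,r3:Add1,r4:4
  c2: issue SUB r0<-Add2  regs: r0:Add2,r1:1,r2:6,r3:Add1,r4:4
  c3: CDB Add1=5; issue ADD r1<-Add1  regs: r0:Add2,r1:Add1,r2:6,r3:5,r4:4
  c4: issue MUL r1<-Mul1  regs: r0:Add2,r1:Mul1,r2:6,r3:5,r4:4
  c5: CDB Add1=5; issue SUB r4<-Add1  regs: r0:Add2,r1:Mul1,r2:6,r3:5,r4:Add1
  c6: CDB Add2=1  regs: r0:1,r1:Mul1,r2:6,r3:5,r4:Add1
  c7: -  regs: r0:1,r1:Mul1,r2:6,r3:5,r4:Add1
  c8: CDB Add1=-5  regs: r0:1,r1:Mul1,r2:6,r3:5,r4:-5
  c9: CDB Mul1=20  regs: r0:1,r1:20,r2:6,r3:5,r4:-5

STATUS = VALUE -5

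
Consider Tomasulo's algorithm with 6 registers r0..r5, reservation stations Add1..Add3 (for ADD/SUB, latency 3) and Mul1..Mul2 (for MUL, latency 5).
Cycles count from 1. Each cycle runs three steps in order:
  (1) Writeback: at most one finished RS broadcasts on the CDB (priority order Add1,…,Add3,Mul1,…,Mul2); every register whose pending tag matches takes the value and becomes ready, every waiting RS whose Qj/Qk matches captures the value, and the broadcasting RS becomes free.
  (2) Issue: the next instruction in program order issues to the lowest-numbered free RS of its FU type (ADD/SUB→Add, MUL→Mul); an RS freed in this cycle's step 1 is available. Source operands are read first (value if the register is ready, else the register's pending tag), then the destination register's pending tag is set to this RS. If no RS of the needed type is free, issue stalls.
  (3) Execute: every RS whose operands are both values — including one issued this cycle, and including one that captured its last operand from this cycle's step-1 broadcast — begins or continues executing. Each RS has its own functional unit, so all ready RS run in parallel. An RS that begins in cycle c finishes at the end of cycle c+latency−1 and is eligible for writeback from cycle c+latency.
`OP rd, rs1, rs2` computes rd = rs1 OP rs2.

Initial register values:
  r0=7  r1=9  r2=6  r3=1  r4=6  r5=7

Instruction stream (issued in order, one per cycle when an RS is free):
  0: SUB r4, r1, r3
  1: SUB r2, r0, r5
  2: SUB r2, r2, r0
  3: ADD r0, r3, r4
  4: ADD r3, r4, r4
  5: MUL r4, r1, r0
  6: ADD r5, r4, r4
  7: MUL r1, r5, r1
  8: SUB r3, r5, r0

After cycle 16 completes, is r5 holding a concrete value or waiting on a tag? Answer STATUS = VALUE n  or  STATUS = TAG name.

STATUS = VALUE 162

c1: issue SUB r4<-Add1 | r0:7,r1:9,r2:6,r3:1,r4:Add1,r5:7
c2: issue SUB r2<-Add2 | r0:7,r1:9,r2:Add2,r3:1,r4:Add1,r5:7
c3: issue SUB r2<-Add3 | r0:7,r1:9,r2:Add3,r3:1,r4:Add1,r5:7
c4: CDB Add1=8; issue ADD r0<-Add1 | r0:Add1,r1:9,r2:Add3,r3:1,r4:8,r5:7
c5: CDB Add2=0; issue ADD r3<-Add2 | r0:Add1,r1:9,r2:Add3,r3:Add2,r4:8,r5:7
c6: issue MUL r4<-Mul1 | r0:Add1,r1:9,r2:Add3,r3:Add2,r4:Mul1,r5:7
c7: CDB Add1=9; issue ADD r5<-Add1 | r0:9,r1:9,r2:Add3,r3:Add2,r4:Mul1,r5:Add1
c8: CDB Add2=16; issue MUL r1<-Mul2 | r0:9,r1:Mul2,r2:Add3,r3:16,r4:Mul1,r5:Add1
c9: CDB Add3=-7; issue SUB r3<-Add2 | r0:9,r1:Mul2,r2:-7,r3:Add2,r4:Mul1,r5:Add1
c10: - | r0:9,r1:Mul2,r2:-7,r3:Add2,r4:Mul1,r5:Add1
c11: - | r0:9,r1:Mul2,r2:-7,r3:Add2,r4:Mul1,r5:Add1
c12: CDB Mul1=81 | r0:9,r1:Mul2,r2:-7,r3:Add2,r4:81,r5:Add1
c13: - | r0:9,r1:Mul2,r2:-7,r3:Add2,r4:81,r5:Add1
c14: - | r0:9,r1:Mul2,r2:-7,r3:Add2,r4:81,r5:Add1
c15: CDB Add1=162 | r0:9,r1:Mul2,r2:-7,r3:Add2,r4:81,r5:162
c16: - | r0:9,r1:Mul2,r2:-7,r3:Add2,r4:81,r5:162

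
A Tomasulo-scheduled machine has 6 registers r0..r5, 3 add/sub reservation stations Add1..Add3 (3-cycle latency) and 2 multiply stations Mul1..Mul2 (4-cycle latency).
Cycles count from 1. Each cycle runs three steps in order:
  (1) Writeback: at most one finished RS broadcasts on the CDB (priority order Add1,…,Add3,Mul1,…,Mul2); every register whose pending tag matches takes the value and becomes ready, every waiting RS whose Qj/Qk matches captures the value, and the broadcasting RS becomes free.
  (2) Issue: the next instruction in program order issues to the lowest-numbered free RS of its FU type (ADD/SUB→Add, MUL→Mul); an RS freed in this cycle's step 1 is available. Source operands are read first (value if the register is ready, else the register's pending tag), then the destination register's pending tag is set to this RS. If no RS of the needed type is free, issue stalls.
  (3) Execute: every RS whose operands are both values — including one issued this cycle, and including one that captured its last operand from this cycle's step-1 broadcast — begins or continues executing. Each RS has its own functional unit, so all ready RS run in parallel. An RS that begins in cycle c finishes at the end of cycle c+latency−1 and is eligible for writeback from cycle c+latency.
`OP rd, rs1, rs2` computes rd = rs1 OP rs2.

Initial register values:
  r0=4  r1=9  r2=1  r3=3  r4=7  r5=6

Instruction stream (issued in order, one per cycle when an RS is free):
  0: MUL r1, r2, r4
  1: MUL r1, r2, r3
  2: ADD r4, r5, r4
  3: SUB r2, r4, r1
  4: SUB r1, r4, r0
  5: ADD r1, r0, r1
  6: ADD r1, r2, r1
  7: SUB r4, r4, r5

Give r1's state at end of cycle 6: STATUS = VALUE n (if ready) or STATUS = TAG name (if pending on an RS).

c1: issue MUL r1<-Mul1 | r0:4,r1:Mul1,r2:1,r3:3,r4:7,r5:6
c2: issue MUL r1<-Mul2 | r0:4,r1:Mul2,r2:1,r3:3,r4:7,r5:6
c3: issue ADD r4<-Add1 | r0:4,r1:Mul2,r2:1,r3:3,r4:Add1,r5:6
c4: issue SUB r2<-Add2 | r0:4,r1:Mul2,r2:Add2,r3:3,r4:Add1,r5:6
c5: CDB Mul1=7; issue SUB r1<-Add3 | r0:4,r1:Add3,r2:Add2,r3:3,r4:Add1,r5:6
c6: CDB Add1=13; issue ADD r1<-Add1 | r0:4,r1:Add1,r2:Add2,r3:3,r4:13,r5:6

STATUS = TAG Add1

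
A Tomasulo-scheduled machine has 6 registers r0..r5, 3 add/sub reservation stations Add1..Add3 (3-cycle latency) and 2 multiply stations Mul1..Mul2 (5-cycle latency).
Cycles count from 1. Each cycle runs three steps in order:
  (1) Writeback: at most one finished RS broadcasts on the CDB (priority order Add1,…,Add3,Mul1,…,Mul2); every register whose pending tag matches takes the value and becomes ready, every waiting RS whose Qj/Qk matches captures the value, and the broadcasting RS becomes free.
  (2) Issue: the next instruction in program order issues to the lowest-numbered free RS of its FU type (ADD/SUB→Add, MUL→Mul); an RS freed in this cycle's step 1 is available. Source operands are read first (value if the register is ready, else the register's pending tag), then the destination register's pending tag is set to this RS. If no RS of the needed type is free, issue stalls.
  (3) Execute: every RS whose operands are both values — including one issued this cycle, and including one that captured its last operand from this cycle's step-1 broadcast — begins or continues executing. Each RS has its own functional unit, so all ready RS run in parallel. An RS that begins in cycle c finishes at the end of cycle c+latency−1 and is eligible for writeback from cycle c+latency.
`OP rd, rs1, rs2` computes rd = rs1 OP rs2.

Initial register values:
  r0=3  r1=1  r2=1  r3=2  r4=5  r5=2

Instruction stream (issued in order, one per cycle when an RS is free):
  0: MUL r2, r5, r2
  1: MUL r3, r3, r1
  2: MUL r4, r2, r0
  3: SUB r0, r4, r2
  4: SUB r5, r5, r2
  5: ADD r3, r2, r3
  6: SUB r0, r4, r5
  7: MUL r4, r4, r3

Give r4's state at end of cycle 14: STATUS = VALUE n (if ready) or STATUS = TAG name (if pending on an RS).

STATUS = TAG Mul2

  c1: issue MUL r2<-Mul1  regs: r0:3,r1:1,r2:Mul1,r3:2,r4:5,r5:2
  c2: issue MUL r3<-Mul2  regs: r0:3,r1:1,r2:Mul1,r3:Mul2,r4:5,r5:2
  c3: stall  regs: r0:3,r1:1,r2:Mul1,r3:Mul2,r4:5,r5:2
  c4: stall  regs: r0:3,r1:1,r2:Mul1,r3:Mul2,r4:5,r5:2
  c5: stall  regs: r0:3,r1:1,r2:Mul1,r3:Mul2,r4:5,r5:2
  c6: CDB Mul1=2; issue MUL r4<-Mul1  regs: r0:3,r1:1,r2:2,r3:Mul2,r4:Mul1,r5:2
  c7: CDB Mul2=2; issue SUB r0<-Add1  regs: r0:Add1,r1:1,r2:2,r3:2,r4:Mul1,r5:2
  c8: issue SUB r5<-Add2  regs: r0:Add1,r1:1,r2:2,r3:2,r4:Mul1,r5:Add2
  c9: issue ADD r3<-Add3  regs: r0:Add1,r1:1,r2:2,r3:Add3,r4:Mul1,r5:Add2
  c10: stall  regs: r0:Add1,r1:1,r2:2,r3:Add3,r4:Mul1,r5:Add2
  c11: CDB Add2=0; issue SUB r0<-Add2  regs: r0:Add2,r1:1,r2:2,r3:Add3,r4:Mul1,r5:0
  c12: CDB Add3=4; issue MUL r4<-Mul2  regs: r0:Add2,r1:1,r2:2,r3:4,r4:Mul2,r5:0
  c13: CDB Mul1=6  regs: r0:Add2,r1:1,r2:2,r3:4,r4:Mul2,r5:0
  c14: -  regs: r0:Add2,r1:1,r2:2,r3:4,r4:Mul2,r5:0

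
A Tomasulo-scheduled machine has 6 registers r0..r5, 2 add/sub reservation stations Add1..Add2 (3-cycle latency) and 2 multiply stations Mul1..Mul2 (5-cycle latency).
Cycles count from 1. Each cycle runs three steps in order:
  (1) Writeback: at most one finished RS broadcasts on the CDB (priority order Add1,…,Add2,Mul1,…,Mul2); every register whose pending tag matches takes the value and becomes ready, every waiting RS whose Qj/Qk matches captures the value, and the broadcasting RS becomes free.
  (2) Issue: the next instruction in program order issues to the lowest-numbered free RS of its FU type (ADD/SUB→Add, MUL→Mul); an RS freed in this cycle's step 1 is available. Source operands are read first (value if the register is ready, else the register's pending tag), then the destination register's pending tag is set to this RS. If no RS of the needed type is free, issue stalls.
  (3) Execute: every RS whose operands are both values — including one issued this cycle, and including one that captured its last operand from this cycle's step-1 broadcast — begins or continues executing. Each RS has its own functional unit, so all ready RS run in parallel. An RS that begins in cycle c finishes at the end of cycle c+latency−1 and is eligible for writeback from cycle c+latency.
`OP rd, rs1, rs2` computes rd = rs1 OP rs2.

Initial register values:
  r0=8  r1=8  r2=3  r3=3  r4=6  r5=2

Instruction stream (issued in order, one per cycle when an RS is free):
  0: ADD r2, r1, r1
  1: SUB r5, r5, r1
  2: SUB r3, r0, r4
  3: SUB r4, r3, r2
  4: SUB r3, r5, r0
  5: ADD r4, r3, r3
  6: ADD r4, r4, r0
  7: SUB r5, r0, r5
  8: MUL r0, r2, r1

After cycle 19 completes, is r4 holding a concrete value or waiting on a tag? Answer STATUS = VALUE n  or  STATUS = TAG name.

STATUS = VALUE -20

c1: issue ADD r2<-Add1 | r0:8,r1:8,r2:Add1,r3:3,r4:6,r5:2
c2: issue SUB r5<-Add2 | r0:8,r1:8,r2:Add1,r3:3,r4:6,r5:Add2
c3: stall | r0:8,r1:8,r2:Add1,r3:3,r4:6,r5:Add2
c4: CDB Add1=16; issue SUB r3<-Add1 | r0:8,r1:8,r2:16,r3:Add1,r4:6,r5:Add2
c5: CDB Add2=-6; issue SUB r4<-Add2 | r0:8,r1:8,r2:16,r3:Add1,r4:Add2,r5:-6
c6: stall | r0:8,r1:8,r2:16,r3:Add1,r4:Add2,r5:-6
c7: CDB Add1=2; issue SUB r3<-Add1 | r0:8,r1:8,r2:16,r3:Add1,r4:Add2,r5:-6
c8: stall | r0:8,r1:8,r2:16,r3:Add1,r4:Add2,r5:-6
c9: stall | r0:8,r1:8,r2:16,r3:Add1,r4:Add2,r5:-6
c10: CDB Add1=-14; issue ADD r4<-Add1 | r0:8,r1:8,r2:16,r3:-14,r4:Add1,r5:-6
c11: CDB Add2=-14; issue ADD r4<-Add2 | r0:8,r1:8,r2:16,r3:-14,r4:Add2,r5:-6
c12: stall | r0:8,r1:8,r2:16,r3:-14,r4:Add2,r5:-6
c13: CDB Add1=-28; issue SUB r5<-Add1 | r0:8,r1:8,r2:16,r3:-14,r4:Add2,r5:Add1
c14: issue MUL r0<-Mul1 | r0:Mul1,r1:8,r2:16,r3:-14,r4:Add2,r5:Add1
c15: - | r0:Mul1,r1:8,r2:16,r3:-14,r4:Add2,r5:Add1
c16: CDB Add1=14 | r0:Mul1,r1:8,r2:16,r3:-14,r4:Add2,r5:14
c17: CDB Add2=-20 | r0:Mul1,r1:8,r2:16,r3:-14,r4:-20,r5:14
c18: - | r0:Mul1,r1:8,r2:16,r3:-14,r4:-20,r5:14
c19: CDB Mul1=128 | r0:128,r1:8,r2:16,r3:-14,r4:-20,r5:14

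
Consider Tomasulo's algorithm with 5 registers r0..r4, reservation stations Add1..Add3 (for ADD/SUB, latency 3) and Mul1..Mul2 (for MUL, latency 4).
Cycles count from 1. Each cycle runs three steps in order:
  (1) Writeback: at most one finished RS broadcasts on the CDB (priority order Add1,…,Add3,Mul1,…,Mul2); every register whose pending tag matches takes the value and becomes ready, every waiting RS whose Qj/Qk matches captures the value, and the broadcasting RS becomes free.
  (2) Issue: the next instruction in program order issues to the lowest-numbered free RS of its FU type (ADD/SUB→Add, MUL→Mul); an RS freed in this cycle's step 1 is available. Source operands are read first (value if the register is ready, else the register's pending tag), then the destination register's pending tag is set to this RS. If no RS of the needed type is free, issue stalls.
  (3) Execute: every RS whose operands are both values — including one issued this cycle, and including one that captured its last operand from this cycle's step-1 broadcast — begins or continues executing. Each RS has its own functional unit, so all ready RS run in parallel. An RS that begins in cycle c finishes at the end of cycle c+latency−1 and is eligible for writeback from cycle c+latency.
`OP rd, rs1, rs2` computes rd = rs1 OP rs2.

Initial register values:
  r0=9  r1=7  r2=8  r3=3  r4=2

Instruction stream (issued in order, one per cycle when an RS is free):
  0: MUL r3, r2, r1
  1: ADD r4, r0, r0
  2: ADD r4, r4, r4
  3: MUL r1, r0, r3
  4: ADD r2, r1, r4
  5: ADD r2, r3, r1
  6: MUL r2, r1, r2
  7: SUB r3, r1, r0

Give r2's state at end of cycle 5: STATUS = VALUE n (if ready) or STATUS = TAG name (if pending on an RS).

STATUS = TAG Add1

c1: issue MUL r3<-Mul1 | r0:9,r1:7,r2:8,r3:Mul1,r4:2
c2: issue ADD r4<-Add1 | r0:9,r1:7,r2:8,r3:Mul1,r4:Add1
c3: issue ADD r4<-Add2 | r0:9,r1:7,r2:8,r3:Mul1,r4:Add2
c4: issue MUL r1<-Mul2 | r0:9,r1:Mul2,r2:8,r3:Mul1,r4:Add2
c5: CDB Add1=18; issue ADD r2<-Add1 | r0:9,r1:Mul2,r2:Add1,r3:Mul1,r4:Add2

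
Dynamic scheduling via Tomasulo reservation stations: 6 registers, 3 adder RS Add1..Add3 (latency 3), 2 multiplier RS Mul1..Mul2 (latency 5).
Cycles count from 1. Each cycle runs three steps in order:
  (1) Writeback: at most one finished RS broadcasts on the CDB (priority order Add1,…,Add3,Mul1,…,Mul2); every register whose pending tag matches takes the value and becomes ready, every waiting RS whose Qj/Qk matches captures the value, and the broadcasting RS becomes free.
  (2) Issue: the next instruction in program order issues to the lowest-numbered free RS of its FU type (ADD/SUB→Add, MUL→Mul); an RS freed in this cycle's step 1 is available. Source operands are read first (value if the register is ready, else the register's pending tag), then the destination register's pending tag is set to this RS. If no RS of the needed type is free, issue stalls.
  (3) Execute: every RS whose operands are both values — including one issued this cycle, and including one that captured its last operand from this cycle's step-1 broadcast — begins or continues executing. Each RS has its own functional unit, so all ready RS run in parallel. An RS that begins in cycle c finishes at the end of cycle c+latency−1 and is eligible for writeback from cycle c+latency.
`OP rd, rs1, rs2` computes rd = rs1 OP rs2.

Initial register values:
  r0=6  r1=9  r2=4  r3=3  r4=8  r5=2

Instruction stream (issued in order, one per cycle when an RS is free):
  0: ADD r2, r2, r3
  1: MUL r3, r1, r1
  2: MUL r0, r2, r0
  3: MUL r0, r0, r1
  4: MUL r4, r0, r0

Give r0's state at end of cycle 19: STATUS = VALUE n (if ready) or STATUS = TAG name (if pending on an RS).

c1: issue ADD r2<-Add1 | r0:6,r1:9,r2:Add1,r3:3,r4:8,r5:2
c2: issue MUL r3<-Mul1 | r0:6,r1:9,r2:Add1,r3:Mul1,r4:8,r5:2
c3: issue MUL r0<-Mul2 | r0:Mul2,r1:9,r2:Add1,r3:Mul1,r4:8,r5:2
c4: CDB Add1=7; stall | r0:Mul2,r1:9,r2:7,r3:Mul1,r4:8,r5:2
c5: stall | r0:Mul2,r1:9,r2:7,r3:Mul1,r4:8,r5:2
c6: stall | r0:Mul2,r1:9,r2:7,r3:Mul1,r4:8,r5:2
c7: CDB Mul1=81; issue MUL r0<-Mul1 | r0:Mul1,r1:9,r2:7,r3:81,r4:8,r5:2
c8: stall | r0:Mul1,r1:9,r2:7,r3:81,r4:8,r5:2
c9: CDB Mul2=42; issue MUL r4<-Mul2 | r0:Mul1,r1:9,r2:7,r3:81,r4:Mul2,r5:2
c10: - | r0:Mul1,r1:9,r2:7,r3:81,r4:Mul2,r5:2
c11: - | r0:Mul1,r1:9,r2:7,r3:81,r4:Mul2,r5:2
c12: - | r0:Mul1,r1:9,r2:7,r3:81,r4:Mul2,r5:2
c13: - | r0:Mul1,r1:9,r2:7,r3:81,r4:Mul2,r5:2
c14: CDB Mul1=378 | r0:378,r1:9,r2:7,r3:81,r4:Mul2,r5:2
c15: - | r0:378,r1:9,r2:7,r3:81,r4:Mul2,r5:2
c16: - | r0:378,r1:9,r2:7,r3:81,r4:Mul2,r5:2
c17: - | r0:378,r1:9,r2:7,r3:81,r4:Mul2,r5:2
c18: - | r0:378,r1:9,r2:7,r3:81,r4:Mul2,r5:2
c19: CDB Mul2=142884 | r0:378,r1:9,r2:7,r3:81,r4:142884,r5:2

STATUS = VALUE 378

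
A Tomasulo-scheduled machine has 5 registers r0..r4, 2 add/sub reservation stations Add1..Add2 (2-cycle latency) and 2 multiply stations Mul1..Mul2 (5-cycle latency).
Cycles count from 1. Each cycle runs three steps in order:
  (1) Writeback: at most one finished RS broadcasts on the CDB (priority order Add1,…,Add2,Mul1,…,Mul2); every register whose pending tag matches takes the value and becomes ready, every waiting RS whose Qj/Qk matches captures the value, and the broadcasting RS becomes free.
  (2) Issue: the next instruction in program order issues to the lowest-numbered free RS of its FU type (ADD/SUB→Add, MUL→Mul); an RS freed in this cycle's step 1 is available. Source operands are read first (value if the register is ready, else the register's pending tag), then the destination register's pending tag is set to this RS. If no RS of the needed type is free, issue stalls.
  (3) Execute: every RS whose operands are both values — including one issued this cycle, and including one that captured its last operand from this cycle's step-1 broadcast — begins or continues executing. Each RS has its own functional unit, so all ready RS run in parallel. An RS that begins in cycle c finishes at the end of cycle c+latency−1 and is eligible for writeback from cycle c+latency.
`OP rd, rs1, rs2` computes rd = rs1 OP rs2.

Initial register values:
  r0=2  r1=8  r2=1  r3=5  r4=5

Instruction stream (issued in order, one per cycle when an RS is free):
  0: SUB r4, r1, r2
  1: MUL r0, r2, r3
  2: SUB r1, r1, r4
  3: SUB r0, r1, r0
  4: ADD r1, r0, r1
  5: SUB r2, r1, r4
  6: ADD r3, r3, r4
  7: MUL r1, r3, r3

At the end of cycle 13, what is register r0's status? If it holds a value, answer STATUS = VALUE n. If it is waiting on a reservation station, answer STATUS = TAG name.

STATUS = VALUE -4

c1: issue SUB r4<-Add1 | r0:2,r1:8,r2:1,r3:5,r4:Add1
c2: issue MUL r0<-Mul1 | r0:Mul1,r1:8,r2:1,r3:5,r4:Add1
c3: CDB Add1=7; issue SUB r1<-Add1 | r0:Mul1,r1:Add1,r2:1,r3:5,r4:7
c4: issue SUB r0<-Add2 | r0:Add2,r1:Add1,r2:1,r3:5,r4:7
c5: CDB Add1=1; issue ADD r1<-Add1 | r0:Add2,r1:Add1,r2:1,r3:5,r4:7
c6: stall | r0:Add2,r1:Add1,r2:1,r3:5,r4:7
c7: CDB Mul1=5; stall | r0:Add2,r1:Add1,r2:1,r3:5,r4:7
c8: stall | r0:Add2,r1:Add1,r2:1,r3:5,r4:7
c9: CDB Add2=-4; issue SUB r2<-Add2 | r0:-4,r1:Add1,r2:Add2,r3:5,r4:7
c10: stall | r0:-4,r1:Add1,r2:Add2,r3:5,r4:7
c11: CDB Add1=-3; issue ADD r3<-Add1 | r0:-4,r1:-3,r2:Add2,r3:Add1,r4:7
c12: issue MUL r1<-Mul1 | r0:-4,r1:Mul1,r2:Add2,r3:Add1,r4:7
c13: CDB Add1=12 | r0:-4,r1:Mul1,r2:Add2,r3:12,r4:7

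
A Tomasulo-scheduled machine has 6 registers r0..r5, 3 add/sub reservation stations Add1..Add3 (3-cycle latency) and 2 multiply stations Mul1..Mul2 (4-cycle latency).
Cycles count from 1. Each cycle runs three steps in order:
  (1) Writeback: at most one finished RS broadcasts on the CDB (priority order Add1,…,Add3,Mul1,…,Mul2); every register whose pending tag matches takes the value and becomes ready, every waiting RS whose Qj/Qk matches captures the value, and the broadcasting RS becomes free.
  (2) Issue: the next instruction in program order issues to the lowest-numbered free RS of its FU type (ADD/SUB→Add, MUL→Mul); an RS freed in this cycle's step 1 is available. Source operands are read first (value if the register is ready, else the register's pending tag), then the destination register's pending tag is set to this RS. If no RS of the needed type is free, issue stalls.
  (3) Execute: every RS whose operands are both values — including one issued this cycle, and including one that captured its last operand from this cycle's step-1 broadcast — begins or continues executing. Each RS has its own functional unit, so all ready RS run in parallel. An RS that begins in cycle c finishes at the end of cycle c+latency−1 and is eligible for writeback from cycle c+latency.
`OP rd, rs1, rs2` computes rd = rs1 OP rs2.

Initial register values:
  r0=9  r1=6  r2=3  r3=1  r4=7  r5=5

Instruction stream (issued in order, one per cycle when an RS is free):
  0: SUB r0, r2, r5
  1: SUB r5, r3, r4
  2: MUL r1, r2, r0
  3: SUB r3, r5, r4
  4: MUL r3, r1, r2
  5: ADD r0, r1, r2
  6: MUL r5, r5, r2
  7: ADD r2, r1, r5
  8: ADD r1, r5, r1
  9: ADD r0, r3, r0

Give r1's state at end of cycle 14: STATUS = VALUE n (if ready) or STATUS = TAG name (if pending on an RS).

c1: issue SUB r0<-Add1 | r0:Add1,r1:6,r2:3,r3:1,r4:7,r5:5
c2: issue SUB r5<-Add2 | r0:Add1,r1:6,r2:3,r3:1,r4:7,r5:Add2
c3: issue MUL r1<-Mul1 | r0:Add1,r1:Mul1,r2:3,r3:1,r4:7,r5:Add2
c4: CDB Add1=-2; issue SUB r3<-Add1 | r0:-2,r1:Mul1,r2:3,r3:Add1,r4:7,r5:Add2
c5: CDB Add2=-6; issue MUL r3<-Mul2 | r0:-2,r1:Mul1,r2:3,r3:Mul2,r4:7,r5:-6
c6: issue ADD r0<-Add2 | r0:Add2,r1:Mul1,r2:3,r3:Mul2,r4:7,r5:-6
c7: stall | r0:Add2,r1:Mul1,r2:3,r3:Mul2,r4:7,r5:-6
c8: CDB Add1=-13; stall | r0:Add2,r1:Mul1,r2:3,r3:Mul2,r4:7,r5:-6
c9: CDB Mul1=-6; issue MUL r5<-Mul1 | r0:Add2,r1:-6,r2:3,r3:Mul2,r4:7,r5:Mul1
c10: issue ADD r2<-Add1 | r0:Add2,r1:-6,r2:Add1,r3:Mul2,r4:7,r5:Mul1
c11: issue ADD r1<-Add3 | r0:Add2,r1:Add3,r2:Add1,r3:Mul2,r4:7,r5:Mul1
c12: CDB Add2=-3; issue ADD r0<-Add2 | r0:Add2,r1:Add3,r2:Add1,r3:Mul2,r4:7,r5:Mul1
c13: CDB Mul1=-18 | r0:Add2,r1:Add3,r2:Add1,r3:Mul2,r4:7,r5:-18
c14: CDB Mul2=-18 | r0:Add2,r1:Add3,r2:Add1,r3:-18,r4:7,r5:-18

STATUS = TAG Add3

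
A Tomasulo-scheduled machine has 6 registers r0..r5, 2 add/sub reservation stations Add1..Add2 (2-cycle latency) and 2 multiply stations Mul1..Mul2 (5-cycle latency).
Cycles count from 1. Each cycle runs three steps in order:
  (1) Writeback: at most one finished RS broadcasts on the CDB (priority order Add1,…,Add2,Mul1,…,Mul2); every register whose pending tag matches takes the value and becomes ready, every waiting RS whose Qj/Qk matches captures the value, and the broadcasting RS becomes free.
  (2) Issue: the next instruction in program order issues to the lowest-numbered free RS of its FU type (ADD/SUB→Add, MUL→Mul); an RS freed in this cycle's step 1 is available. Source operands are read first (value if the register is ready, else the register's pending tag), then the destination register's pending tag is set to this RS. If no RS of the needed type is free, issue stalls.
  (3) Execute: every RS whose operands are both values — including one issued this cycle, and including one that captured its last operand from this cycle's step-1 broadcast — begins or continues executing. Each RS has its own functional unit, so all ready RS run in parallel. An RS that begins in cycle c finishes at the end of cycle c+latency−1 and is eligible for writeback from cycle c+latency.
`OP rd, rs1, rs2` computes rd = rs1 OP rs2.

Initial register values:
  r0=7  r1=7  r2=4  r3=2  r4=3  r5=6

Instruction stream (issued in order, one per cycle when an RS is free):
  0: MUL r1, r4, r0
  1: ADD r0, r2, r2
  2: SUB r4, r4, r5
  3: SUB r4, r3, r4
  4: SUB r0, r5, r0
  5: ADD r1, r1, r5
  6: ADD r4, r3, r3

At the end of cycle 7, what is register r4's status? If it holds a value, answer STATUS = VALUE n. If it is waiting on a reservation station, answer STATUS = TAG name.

c1: issue MUL r1<-Mul1 | r0:7,r1:Mul1,r2:4,r3:2,r4:3,r5:6
c2: issue ADD r0<-Add1 | r0:Add1,r1:Mul1,r2:4,r3:2,r4:3,r5:6
c3: issue SUB r4<-Add2 | r0:Add1,r1:Mul1,r2:4,r3:2,r4:Add2,r5:6
c4: CDB Add1=8; issue SUB r4<-Add1 | r0:8,r1:Mul1,r2:4,r3:2,r4:Add1,r5:6
c5: CDB Add2=-3; issue SUB r0<-Add2 | r0:Add2,r1:Mul1,r2:4,r3:2,r4:Add1,r5:6
c6: CDB Mul1=21; stall | r0:Add2,r1:21,r2:4,r3:2,r4:Add1,r5:6
c7: CDB Add1=5; issue ADD r1<-Add1 | r0:Add2,r1:Add1,r2:4,r3:2,r4:5,r5:6

STATUS = VALUE 5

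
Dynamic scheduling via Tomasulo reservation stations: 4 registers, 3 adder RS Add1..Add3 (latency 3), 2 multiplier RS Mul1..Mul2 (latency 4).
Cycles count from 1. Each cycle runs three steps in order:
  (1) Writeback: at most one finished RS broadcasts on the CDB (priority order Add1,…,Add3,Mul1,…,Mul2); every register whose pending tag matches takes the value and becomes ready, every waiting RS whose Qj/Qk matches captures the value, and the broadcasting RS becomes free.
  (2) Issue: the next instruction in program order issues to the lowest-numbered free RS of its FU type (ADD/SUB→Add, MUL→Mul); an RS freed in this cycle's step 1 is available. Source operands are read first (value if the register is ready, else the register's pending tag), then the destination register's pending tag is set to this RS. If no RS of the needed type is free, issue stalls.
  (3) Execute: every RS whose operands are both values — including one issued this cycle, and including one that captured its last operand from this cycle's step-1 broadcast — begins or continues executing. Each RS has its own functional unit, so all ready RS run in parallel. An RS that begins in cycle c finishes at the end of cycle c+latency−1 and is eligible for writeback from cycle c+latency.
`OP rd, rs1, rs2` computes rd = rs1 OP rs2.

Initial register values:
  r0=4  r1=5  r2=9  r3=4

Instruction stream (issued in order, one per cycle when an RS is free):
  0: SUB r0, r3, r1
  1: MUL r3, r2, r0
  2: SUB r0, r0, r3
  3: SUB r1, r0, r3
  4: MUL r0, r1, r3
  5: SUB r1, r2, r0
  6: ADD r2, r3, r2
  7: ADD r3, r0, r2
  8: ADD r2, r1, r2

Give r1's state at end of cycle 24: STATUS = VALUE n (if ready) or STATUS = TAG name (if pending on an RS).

cycle 1: issue SUB r0<-Add1 // r0:Add1,r1:5,r2:9,r3:4
cycle 2: issue MUL r3<-Mul1 // r0:Add1,r1:5,r2:9,r3:Mul1
cycle 3: issue SUB r0<-Add2 // r0:Add2,r1:5,r2:9,r3:Mul1
cycle 4: CDB Add1=-1; issue SUB r1<-Add1 // r0:Add2,r1:Add1,r2:9,r3:Mul1
cycle 5: issue MUL r0<-Mul2 // r0:Mul2,r1:Add1,r2:9,r3:Mul1
cycle 6: issue SUB r1<-Add3 // r0:Mul2,r1:Add3,r2:9,r3:Mul1
cycle 7: stall // r0:Mul2,r1:Add3,r2:9,r3:Mul1
cycle 8: CDB Mul1=-9; stall // r0:Mul2,r1:Add3,r2:9,r3:-9
cycle 9: stall // r0:Mul2,r1:Add3,r2:9,r3:-9
cycle 10: stall // r0:Mul2,r1:Add3,r2:9,r3:-9
cycle 11: CDB Add2=8; issue ADD r2<-Add2 // r0:Mul2,r1:Add3,r2:Add2,r3:-9
cycle 12: stall // r0:Mul2,r1:Add3,r2:Add2,r3:-9
cycle 13: stall // r0:Mul2,r1:Add3,r2:Add2,r3:-9
cycle 14: CDB Add1=17; issue ADD r3<-Add1 // r0:Mul2,r1:Add3,r2:Add2,r3:Add1
cycle 15: CDB Add2=0; issue ADD r2<-Add2 // r0:Mul2,r1:Add3,r2:Add2,r3:Add1
cycle 16: - // r0:Mul2,r1:Add3,r2:Add2,r3:Add1
cycle 17: - // r0:Mul2,r1:Add3,r2:Add2,r3:Add1
cycle 18: CDB Mul2=-153 // r0:-153,r1:Add3,r2:Add2,r3:Add1
cycle 19: - // r0:-153,r1:Add3,r2:Add2,r3:Add1
cycle 20: - // r0:-153,r1:Add3,r2:Add2,r3:Add1
cycle 21: CDB Add1=-153 // r0:-153,r1:Add3,r2:Add2,r3:-153
cycle 22: CDB Add3=162 // r0:-153,r1:162,r2:Add2,r3:-153
cycle 23: - // r0:-153,r1:162,r2:Add2,r3:-153
cycle 24: - // r0:-153,r1:162,r2:Add2,r3:-153

STATUS = VALUE 162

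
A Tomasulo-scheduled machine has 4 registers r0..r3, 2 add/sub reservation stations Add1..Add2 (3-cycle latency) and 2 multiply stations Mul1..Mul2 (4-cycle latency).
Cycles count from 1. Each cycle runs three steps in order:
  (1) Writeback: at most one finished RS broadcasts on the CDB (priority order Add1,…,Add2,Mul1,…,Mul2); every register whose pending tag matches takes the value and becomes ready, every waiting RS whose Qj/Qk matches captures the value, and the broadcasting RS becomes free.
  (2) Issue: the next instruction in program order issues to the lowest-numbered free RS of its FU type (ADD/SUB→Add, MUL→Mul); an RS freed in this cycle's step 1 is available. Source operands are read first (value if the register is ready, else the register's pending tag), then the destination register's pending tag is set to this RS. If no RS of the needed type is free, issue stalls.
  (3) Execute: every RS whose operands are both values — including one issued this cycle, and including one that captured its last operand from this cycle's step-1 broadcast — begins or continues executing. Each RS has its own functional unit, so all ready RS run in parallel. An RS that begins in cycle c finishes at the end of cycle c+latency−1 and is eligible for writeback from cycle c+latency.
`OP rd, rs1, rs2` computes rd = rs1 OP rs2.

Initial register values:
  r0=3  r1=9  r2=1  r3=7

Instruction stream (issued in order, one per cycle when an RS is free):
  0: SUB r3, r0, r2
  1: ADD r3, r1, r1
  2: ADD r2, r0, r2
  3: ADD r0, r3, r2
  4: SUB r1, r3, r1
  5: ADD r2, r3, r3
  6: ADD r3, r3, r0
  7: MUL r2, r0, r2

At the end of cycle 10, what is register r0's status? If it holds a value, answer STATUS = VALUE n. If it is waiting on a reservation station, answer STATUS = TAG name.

cycle 1: issue SUB r3<-Add1 // r0:3,r1:9,r2:1,r3:Add1
cycle 2: issue ADD r3<-Add2 // r0:3,r1:9,r2:1,r3:Add2
cycle 3: stall // r0:3,r1:9,r2:1,r3:Add2
cycle 4: CDB Add1=2; issue ADD r2<-Add1 // r0:3,r1:9,r2:Add1,r3:Add2
cycle 5: CDB Add2=18; issue ADD r0<-Add2 // r0:Add2,r1:9,r2:Add1,r3:18
cycle 6: stall // r0:Add2,r1:9,r2:Add1,r3:18
cycle 7: CDB Add1=4; issue SUB r1<-Add1 // r0:Add2,r1:Add1,r2:4,r3:18
cycle 8: stall // r0:Add2,r1:Add1,r2:4,r3:18
cycle 9: stall // r0:Add2,r1:Add1,r2:4,r3:18
cycle 10: CDB Add1=9; issue ADD r2<-Add1 // r0:Add2,r1:9,r2:Add1,r3:18

STATUS = TAG Add2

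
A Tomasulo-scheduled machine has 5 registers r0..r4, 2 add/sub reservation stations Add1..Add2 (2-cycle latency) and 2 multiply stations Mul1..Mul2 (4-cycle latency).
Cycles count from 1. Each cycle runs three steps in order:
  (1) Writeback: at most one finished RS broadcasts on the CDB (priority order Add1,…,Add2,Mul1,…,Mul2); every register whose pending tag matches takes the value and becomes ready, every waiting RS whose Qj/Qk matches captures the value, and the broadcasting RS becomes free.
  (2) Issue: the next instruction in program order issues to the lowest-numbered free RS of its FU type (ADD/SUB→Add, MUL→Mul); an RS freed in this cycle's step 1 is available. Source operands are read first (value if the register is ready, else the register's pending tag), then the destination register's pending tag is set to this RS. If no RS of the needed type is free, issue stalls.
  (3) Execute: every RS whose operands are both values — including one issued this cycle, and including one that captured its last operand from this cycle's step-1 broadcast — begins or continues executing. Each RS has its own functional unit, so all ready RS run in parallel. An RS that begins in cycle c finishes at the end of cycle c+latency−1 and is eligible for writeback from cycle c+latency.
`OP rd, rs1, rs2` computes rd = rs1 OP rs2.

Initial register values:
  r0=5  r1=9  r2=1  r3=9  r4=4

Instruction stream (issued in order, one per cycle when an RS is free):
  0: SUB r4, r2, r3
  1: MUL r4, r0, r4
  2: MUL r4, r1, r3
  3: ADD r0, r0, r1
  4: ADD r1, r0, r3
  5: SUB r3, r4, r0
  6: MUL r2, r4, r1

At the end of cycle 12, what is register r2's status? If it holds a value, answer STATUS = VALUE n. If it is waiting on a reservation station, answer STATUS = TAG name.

STATUS = TAG Mul1

  c1: issue SUB r4<-Add1  regs: r0:5,r1:9,r2:1,r3:9,r4:Add1
  c2: issue MUL r4<-Mul1  regs: r0:5,r1:9,r2:1,r3:9,r4:Mul1
  c3: CDB Add1=-8; issue MUL r4<-Mul2  regs: r0:5,r1:9,r2:1,r3:9,r4:Mul2
  c4: issue ADD r0<-Add1  regs: r0:Add1,r1:9,r2:1,r3:9,r4:Mul2
  c5: issue ADD r1<-Add2  regs: r0:Add1,r1:Add2,r2:1,r3:9,r4:Mul2
  c6: CDB Add1=14; issue SUB r3<-Add1  regs: r0:14,r1:Add2,r2:1,r3:Add1,r4:Mul2
  c7: CDB Mul1=-40; issue MUL r2<-Mul1  regs: r0:14,r1:Add2,r2:Mul1,r3:Add1,r4:Mul2
  c8: CDB Add2=23  regs: r0:14,r1:23,r2:Mul1,r3:Add1,r4:Mul2
  c9: CDB Mul2=81  regs: r0:14,r1:23,r2:Mul1,r3:Add1,r4:81
  c10: -  regs: r0:14,r1:23,r2:Mul1,r3:Add1,r4:81
  c11: CDB Add1=67  regs: r0:14,r1:23,r2:Mul1,r3:67,r4:81
  c12: -  regs: r0:14,r1:23,r2:Mul1,r3:67,r4:81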